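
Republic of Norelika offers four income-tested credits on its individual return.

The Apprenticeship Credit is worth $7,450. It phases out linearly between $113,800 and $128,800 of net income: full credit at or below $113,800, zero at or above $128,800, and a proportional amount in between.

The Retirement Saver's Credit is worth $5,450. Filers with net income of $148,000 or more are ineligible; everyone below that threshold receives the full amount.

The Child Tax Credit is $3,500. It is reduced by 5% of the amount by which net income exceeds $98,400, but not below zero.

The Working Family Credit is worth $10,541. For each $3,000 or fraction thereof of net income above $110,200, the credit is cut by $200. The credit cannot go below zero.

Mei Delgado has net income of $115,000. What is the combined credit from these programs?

Apprenticeship Credit: $115,000 is $1,200 into a $15,000 phase-out range, leaving 13,800/15,000 of the credit: $7,450 × 13,800/15,000 = $6,854.
Retirement Saver's Credit: $115,000 is below the $148,000 cutoff, so the full $5,450 applies.
Child Tax Credit: 5% of the $16,600 excess over $98,400 is $830; credit = $3,500 − $830 = $2,670.
Working Family Credit: income exceeds $110,200 by $4,800, which is 2 full-or-partial $3,000 increments; reduction = 2 × $200 = $400, leaving $10,141.
Total: $6,854 + $5,450 + $2,670 + $10,141 = $25,115.

$25,115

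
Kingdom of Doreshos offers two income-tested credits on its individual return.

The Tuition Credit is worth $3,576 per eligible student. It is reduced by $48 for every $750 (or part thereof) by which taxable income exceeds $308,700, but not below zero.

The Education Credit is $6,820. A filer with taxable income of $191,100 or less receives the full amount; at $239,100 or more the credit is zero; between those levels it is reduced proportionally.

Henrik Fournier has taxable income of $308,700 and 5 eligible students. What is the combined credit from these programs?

Tuition Credit: base = 5 × $3,576 = $17,880. $308,700 is at or below the $308,700 threshold, so the full $17,880 applies.
Education Credit: $308,700 is at or above $239,100, so the credit is $0.
Total: $17,880 + $0 = $17,880.

$17,880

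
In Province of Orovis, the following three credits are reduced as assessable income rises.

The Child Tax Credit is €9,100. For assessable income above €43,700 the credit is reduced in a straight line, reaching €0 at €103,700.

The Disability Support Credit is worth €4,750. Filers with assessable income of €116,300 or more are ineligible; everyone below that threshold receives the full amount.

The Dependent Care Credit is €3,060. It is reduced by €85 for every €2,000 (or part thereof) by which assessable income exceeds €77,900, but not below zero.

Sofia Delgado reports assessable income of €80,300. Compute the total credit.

€11,189

Child Tax Credit: €80,300 is €36,600 into a €60,000 phase-out range, leaving 23,400/60,000 of the credit: €9,100 × 23,400/60,000 = €3,549.
Disability Support Credit: €80,300 is below the €116,300 cutoff, so the full €4,750 applies.
Dependent Care Credit: income exceeds €77,900 by €2,400, which is 2 full-or-partial €2,000 increments; reduction = 2 × €85 = €170, leaving €2,890.
Total: €3,549 + €4,750 + €2,890 = €11,189.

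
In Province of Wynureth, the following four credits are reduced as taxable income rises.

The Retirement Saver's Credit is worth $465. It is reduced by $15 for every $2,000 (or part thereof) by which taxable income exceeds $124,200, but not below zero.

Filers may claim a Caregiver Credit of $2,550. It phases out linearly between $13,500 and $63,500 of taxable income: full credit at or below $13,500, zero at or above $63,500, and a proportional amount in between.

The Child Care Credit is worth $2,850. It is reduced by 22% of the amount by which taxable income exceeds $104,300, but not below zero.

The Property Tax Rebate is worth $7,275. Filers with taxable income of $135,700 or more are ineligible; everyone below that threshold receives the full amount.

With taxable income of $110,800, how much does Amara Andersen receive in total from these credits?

$9,160

Retirement Saver's Credit: $110,800 is at or below the $124,200 threshold, so the full $465 applies.
Caregiver Credit: $110,800 is at or above $63,500, so the credit is $0.
Child Care Credit: 22% of the $6,500 excess over $104,300 is $1,430; credit = $2,850 − $1,430 = $1,420.
Property Tax Rebate: $110,800 is below the $135,700 cutoff, so the full $7,275 applies.
Total: $465 + $0 + $1,420 + $7,275 = $9,160.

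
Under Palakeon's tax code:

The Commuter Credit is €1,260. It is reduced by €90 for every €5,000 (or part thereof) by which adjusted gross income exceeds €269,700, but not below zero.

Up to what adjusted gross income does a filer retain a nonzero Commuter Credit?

After 13 increments the reduction is 13 × €90 = €1,170, leaving €90; one more increment wipes it out. Increment 13 ends at excess 13 × €5,000 = €65,000, so the highest qualifying income is €269,700 + €65,000 = €334,700.

€334,700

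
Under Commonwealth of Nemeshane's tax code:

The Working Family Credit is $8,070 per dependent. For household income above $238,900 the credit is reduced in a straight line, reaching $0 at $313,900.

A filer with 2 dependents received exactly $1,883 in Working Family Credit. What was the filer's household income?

$305,150

Full credit = 2 × $8,070 = $16,140.
$1,883 is 1,883/16,140 of the full $16,140, so 14,257/16,140 of the $75,000 range has been used: income = $238,900 + $75,000 × 14,257/16,140 = $305,150.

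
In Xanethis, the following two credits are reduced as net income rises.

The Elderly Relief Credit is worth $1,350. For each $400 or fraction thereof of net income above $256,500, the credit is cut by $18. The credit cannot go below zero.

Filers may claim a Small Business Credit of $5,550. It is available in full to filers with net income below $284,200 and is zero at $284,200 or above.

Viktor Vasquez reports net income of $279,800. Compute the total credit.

Elderly Relief Credit: income exceeds $256,500 by $23,300, which is 59 full-or-partial $400 increments; reduction = 59 × $18 = $1,062, leaving $288.
Small Business Credit: $279,800 is below the $284,200 cutoff, so the full $5,550 applies.
Total: $288 + $5,550 = $5,838.

$5,838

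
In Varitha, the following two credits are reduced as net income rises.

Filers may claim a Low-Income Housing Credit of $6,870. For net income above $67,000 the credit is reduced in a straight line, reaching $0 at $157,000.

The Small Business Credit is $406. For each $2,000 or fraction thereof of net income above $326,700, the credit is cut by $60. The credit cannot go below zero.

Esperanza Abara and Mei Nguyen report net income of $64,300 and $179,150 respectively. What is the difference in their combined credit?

Esperanza ($64,300): Low-Income Housing Credit: $64,300 is at or below the $67,000 threshold, so the full $6,870 applies. Small Business Credit: $64,300 is at or below the $326,700 threshold, so the full $406 applies. total $6,870 + $406 = $7,276
Mei ($179,150): Low-Income Housing Credit: $179,150 is at or above $157,000, so the credit is $0. Small Business Credit: $179,150 is at or below the $326,700 threshold, so the full $406 applies. total $0 + $406 = $406
Difference: |$7,276 − $406| = $6,870.

$6,870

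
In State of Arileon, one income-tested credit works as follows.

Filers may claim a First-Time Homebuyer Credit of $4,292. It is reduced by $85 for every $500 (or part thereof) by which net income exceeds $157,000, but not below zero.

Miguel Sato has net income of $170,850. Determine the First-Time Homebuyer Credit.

$1,912

First-Time Homebuyer Credit: income exceeds $157,000 by $13,850, which is 28 full-or-partial $500 increments; reduction = 28 × $85 = $2,380, leaving $1,912.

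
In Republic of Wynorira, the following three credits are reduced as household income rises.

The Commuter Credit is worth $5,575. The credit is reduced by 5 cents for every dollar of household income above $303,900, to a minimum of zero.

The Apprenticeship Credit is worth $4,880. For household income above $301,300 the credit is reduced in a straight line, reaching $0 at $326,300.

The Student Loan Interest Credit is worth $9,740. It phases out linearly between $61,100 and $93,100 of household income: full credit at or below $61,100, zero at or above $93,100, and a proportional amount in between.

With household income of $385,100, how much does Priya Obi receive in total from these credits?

$1,515

Commuter Credit: 5% of the $81,200 excess over $303,900 is $4,060; credit = $5,575 − $4,060 = $1,515.
Apprenticeship Credit: $385,100 is at or above $326,300, so the credit is $0.
Student Loan Interest Credit: $385,100 is at or above $93,100, so the credit is $0.
Total: $1,515 + $0 + $0 = $1,515.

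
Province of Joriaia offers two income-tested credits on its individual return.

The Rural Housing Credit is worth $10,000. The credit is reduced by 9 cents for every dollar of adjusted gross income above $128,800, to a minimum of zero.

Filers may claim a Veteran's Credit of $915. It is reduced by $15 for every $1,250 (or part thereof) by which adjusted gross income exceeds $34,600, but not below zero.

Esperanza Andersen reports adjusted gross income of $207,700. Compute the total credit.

Rural Housing Credit: 9% of the $78,900 excess over $128,800 is $7,101; credit = $10,000 − $7,101 = $2,899.
Veteran's Credit: income exceeds $34,600 by $173,100 → 139 increments × $15 = $2,085 ≥ base, so the credit is $0.
Total: $2,899 + $0 = $2,899.

$2,899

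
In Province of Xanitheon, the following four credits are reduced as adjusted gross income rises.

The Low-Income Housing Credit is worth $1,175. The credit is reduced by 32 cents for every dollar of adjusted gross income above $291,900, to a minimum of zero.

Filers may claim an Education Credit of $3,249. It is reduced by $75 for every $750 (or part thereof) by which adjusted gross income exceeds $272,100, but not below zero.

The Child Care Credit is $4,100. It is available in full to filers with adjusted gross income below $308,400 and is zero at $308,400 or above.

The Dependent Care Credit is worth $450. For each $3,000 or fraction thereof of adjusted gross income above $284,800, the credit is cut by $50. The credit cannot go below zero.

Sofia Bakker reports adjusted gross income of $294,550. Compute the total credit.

$5,676

Low-Income Housing Credit: 32% of the $2,650 excess over $291,900 is $848; credit = $1,175 − $848 = $327.
Education Credit: income exceeds $272,100 by $22,450, which is 30 full-or-partial $750 increments; reduction = 30 × $75 = $2,250, leaving $999.
Child Care Credit: $294,550 is below the $308,400 cutoff, so the full $4,100 applies.
Dependent Care Credit: income exceeds $284,800 by $9,750, which is 4 full-or-partial $3,000 increments; reduction = 4 × $50 = $200, leaving $250.
Total: $327 + $999 + $4,100 + $250 = $5,676.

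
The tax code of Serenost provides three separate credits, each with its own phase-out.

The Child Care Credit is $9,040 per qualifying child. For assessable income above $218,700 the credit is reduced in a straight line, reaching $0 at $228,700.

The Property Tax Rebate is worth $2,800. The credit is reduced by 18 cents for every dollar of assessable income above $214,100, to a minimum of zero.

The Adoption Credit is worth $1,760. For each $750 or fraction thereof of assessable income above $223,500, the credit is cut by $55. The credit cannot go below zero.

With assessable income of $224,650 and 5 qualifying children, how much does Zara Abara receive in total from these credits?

Child Care Credit: base = 5 × $9,040 = $45,200. $224,650 is $5,950 into a $10,000 phase-out range, leaving 4,050/10,000 of the credit: $45,200 × 4,050/10,000 = $18,306.
Property Tax Rebate: 18% of the $10,550 excess over $214,100 is $1,899; credit = $2,800 − $1,899 = $901.
Adoption Credit: income exceeds $223,500 by $1,150, which is 2 full-or-partial $750 increments; reduction = 2 × $55 = $110, leaving $1,650.
Total: $18,306 + $901 + $1,650 = $20,857.

$20,857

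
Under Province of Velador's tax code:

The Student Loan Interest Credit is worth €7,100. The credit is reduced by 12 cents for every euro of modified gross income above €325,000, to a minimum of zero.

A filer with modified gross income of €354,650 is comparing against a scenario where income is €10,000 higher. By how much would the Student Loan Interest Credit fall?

€1,200

At €354,650 — 12% of the €29,650 excess over €325,000 is €3,558; credit = €7,100 − €3,558 = €3,542.
At €364,650 — 12% of the €39,650 excess over €325,000 is €4,758; credit = €7,100 − €4,758 = €2,342.
Lost: €3,542 − €2,342 = €1,200.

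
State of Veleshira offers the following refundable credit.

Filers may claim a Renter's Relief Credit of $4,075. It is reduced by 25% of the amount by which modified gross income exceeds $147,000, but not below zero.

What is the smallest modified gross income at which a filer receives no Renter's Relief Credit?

The credit falls by 25% of each dollar above $147,000, so it reaches zero when the excess is $4,075 / 25% = $16,300: income = $147,000 + $16,300 = $163,300.

$163,300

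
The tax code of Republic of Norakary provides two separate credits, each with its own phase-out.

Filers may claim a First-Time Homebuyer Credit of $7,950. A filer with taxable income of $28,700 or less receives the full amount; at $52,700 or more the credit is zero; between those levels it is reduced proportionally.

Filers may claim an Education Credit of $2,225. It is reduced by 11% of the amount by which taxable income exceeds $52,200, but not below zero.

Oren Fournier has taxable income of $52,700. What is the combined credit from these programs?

$2,170

First-Time Homebuyer Credit: $52,700 is at or above $52,700, so the credit is $0.
Education Credit: 11% of the $500 excess over $52,200 is $55; credit = $2,225 − $55 = $2,170.
Total: $0 + $2,170 = $2,170.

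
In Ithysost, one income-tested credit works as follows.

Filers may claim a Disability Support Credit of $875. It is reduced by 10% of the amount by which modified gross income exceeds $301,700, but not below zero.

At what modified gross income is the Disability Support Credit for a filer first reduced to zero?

$310,450

The credit falls by 10% of each dollar above $301,700, so it reaches zero when the excess is $875 / 10% = $8,750: income = $301,700 + $8,750 = $310,450.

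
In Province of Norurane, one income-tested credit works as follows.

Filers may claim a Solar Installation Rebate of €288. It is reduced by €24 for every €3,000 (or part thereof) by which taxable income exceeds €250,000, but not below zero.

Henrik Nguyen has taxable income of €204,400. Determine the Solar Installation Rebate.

Solar Installation Rebate: €204,400 is at or below the €250,000 threshold, so the full €288 applies.

€288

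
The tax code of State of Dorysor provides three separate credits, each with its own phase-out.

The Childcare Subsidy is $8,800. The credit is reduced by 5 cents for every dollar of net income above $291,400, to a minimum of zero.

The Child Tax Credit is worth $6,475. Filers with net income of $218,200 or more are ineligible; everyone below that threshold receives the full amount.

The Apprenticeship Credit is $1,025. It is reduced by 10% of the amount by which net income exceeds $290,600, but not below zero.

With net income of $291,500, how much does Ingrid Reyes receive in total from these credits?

Childcare Subsidy: 5% of the $100 excess over $291,400 is $5; credit = $8,800 − $5 = $8,795.
Child Tax Credit: $291,500 meets or exceeds the $218,200 cutoff, so the credit is $0.
Apprenticeship Credit: 10% of the $900 excess over $290,600 is $90; credit = $1,025 − $90 = $935.
Total: $8,795 + $0 + $935 = $9,730.

$9,730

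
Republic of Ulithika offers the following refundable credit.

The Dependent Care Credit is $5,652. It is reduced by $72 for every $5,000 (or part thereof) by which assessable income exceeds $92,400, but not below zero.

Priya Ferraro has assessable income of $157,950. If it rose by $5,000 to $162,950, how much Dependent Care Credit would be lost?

$72

At $157,950 — income exceeds $92,400 by $65,550, which is 14 full-or-partial $5,000 increments; reduction = 14 × $72 = $1,008, leaving $4,644.
At $162,950 — income exceeds $92,400 by $70,550, which is 15 full-or-partial $5,000 increments; reduction = 15 × $72 = $1,080, leaving $4,572.
Lost: $4,644 − $4,572 = $72.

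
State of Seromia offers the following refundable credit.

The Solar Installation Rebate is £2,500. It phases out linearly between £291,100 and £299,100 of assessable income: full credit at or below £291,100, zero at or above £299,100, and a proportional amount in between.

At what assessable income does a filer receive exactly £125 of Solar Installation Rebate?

£125 is 125/2,500 of the full £2,500, so 2,375/2,500 of the £8,000 range has been used: income = £291,100 + £8,000 × 2,375/2,500 = £298,700.

£298,700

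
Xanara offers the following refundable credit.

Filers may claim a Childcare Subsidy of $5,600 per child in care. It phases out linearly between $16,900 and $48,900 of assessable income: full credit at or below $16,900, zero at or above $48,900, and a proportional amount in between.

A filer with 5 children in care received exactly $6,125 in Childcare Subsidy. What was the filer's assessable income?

Full credit = 5 × $5,600 = $28,000.
$6,125 is 6,125/28,000 of the full $28,000, so 21,875/28,000 of the $32,000 range has been used: income = $16,900 + $32,000 × 21,875/28,000 = $41,900.

$41,900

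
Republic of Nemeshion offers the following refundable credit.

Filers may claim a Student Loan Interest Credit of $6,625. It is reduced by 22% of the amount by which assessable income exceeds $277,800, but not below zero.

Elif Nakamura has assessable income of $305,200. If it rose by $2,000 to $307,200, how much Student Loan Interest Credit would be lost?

$440

At $305,200 — 22% of the $27,400 excess over $277,800 is $6,028; credit = $6,625 − $6,028 = $597.
At $307,200 — 22% of the $29,400 excess over $277,800 is $6,468; credit = $6,625 − $6,468 = $157.
Lost: $597 − $157 = $440.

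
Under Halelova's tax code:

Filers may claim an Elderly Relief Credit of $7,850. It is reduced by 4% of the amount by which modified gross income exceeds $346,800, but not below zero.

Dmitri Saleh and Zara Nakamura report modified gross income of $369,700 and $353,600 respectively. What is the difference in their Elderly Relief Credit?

Dmitri ($369,700): Elderly Relief Credit: 4% of the $22,900 excess over $346,800 is $916; credit = $7,850 − $916 = $6,934.
Zara ($353,600): Elderly Relief Credit: 4% of the $6,800 excess over $346,800 is $272; credit = $7,850 − $272 = $7,578.
Difference: |$6,934 − $7,578| = $644.

$644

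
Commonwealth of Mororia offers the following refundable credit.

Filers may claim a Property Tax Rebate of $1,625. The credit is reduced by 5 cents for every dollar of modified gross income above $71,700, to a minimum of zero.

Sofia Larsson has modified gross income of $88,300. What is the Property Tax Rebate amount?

Property Tax Rebate: 5% of the $16,600 excess over $71,700 is $830; credit = $1,625 − $830 = $795.

$795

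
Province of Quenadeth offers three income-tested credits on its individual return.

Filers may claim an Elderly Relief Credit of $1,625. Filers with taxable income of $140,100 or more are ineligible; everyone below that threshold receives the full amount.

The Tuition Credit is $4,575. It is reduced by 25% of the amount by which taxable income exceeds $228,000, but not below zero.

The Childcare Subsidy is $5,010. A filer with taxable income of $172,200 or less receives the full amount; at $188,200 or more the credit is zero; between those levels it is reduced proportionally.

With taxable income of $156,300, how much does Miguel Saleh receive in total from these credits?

Elderly Relief Credit: $156,300 meets or exceeds the $140,100 cutoff, so the credit is $0.
Tuition Credit: $156,300 is at or below the $228,000 threshold, so the full $4,575 applies.
Childcare Subsidy: $156,300 is at or below the $172,200 threshold, so the full $5,010 applies.
Total: $0 + $4,575 + $5,010 = $9,585.

$9,585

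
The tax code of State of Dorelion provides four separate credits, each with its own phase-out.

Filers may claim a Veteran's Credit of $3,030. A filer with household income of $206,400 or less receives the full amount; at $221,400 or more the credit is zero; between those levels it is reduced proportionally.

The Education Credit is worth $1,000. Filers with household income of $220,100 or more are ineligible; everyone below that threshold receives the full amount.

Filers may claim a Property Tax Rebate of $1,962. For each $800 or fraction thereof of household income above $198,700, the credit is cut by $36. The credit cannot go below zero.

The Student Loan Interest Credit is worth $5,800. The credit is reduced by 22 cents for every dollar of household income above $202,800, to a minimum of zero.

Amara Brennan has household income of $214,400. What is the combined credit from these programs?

Veteran's Credit: $214,400 is $8,000 into a $15,000 phase-out range, leaving 7,000/15,000 of the credit: $3,030 × 7,000/15,000 = $1,414.
Education Credit: $214,400 is below the $220,100 cutoff, so the full $1,000 applies.
Property Tax Rebate: income exceeds $198,700 by $15,700, which is 20 full-or-partial $800 increments; reduction = 20 × $36 = $720, leaving $1,242.
Student Loan Interest Credit: 22% of the $11,600 excess over $202,800 is $2,552; credit = $5,800 − $2,552 = $3,248.
Total: $1,414 + $1,000 + $1,242 + $3,248 = $6,904.

$6,904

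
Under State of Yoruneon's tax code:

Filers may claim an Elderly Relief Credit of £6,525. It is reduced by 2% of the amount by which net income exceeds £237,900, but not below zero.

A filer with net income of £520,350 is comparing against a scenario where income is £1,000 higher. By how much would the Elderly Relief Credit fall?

At £520,350 — 2% of the £282,450 excess over £237,900 is £5,649; credit = £6,525 − £5,649 = £876.
At £521,350 — 2% of the £283,450 excess over £237,900 is £5,669; credit = £6,525 − £5,669 = £856.
Lost: £876 − £856 = £20.

£20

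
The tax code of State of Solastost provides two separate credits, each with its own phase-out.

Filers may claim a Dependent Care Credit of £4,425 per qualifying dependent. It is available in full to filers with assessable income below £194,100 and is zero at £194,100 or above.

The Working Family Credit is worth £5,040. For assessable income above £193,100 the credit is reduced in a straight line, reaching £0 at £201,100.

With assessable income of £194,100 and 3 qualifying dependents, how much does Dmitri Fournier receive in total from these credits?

£4,410

Dependent Care Credit: base = 3 × £4,425 = £13,275. £194,100 meets or exceeds the £194,100 cutoff, so the credit is £0.
Working Family Credit: £194,100 is £1,000 into a £8,000 phase-out range, leaving 7,000/8,000 of the credit: £5,040 × 7,000/8,000 = £4,410.
Total: £0 + £4,410 = £4,410.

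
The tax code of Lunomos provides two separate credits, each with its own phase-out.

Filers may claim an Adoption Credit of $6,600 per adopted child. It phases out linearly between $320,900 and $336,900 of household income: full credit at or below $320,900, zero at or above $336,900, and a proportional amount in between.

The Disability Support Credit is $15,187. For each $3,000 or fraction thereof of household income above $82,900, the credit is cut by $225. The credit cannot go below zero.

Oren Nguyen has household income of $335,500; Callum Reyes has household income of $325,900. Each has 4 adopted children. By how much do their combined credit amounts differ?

$15,840

Oren ($335,500): Adoption Credit: base = 4 × $6,600 = $26,400. $335,500 is $14,600 into a $16,000 phase-out range, leaving 1,400/16,000 of the credit: $26,400 × 1,400/16,000 = $2,310. Disability Support Credit: income exceeds $82,900 by $252,600 → 85 increments × $225 = $19,125 ≥ base, so the credit is $0. total $2,310 + $0 = $2,310
Callum ($325,900): Adoption Credit: base = 4 × $6,600 = $26,400. $325,900 is $5,000 into a $16,000 phase-out range, leaving 11,000/16,000 of the credit: $26,400 × 11,000/16,000 = $18,150. Disability Support Credit: income exceeds $82,900 by $243,000 → 81 increments × $225 = $18,225 ≥ base, so the credit is $0. total $18,150 + $0 = $18,150
Difference: |$2,310 − $18,150| = $15,840.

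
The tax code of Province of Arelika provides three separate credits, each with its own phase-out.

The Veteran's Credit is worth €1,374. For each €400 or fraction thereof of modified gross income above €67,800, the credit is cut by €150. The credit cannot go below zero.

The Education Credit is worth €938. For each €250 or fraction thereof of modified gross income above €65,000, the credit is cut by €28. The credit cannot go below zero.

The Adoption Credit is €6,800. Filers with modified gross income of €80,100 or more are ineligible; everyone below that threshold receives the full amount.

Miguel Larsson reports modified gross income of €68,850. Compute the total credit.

€8,214

Veteran's Credit: income exceeds €67,800 by €1,050, which is 3 full-or-partial €400 increments; reduction = 3 × €150 = €450, leaving €924.
Education Credit: income exceeds €65,000 by €3,850, which is 16 full-or-partial €250 increments; reduction = 16 × €28 = €448, leaving €490.
Adoption Credit: €68,850 is below the €80,100 cutoff, so the full €6,800 applies.
Total: €924 + €490 + €6,800 = €8,214.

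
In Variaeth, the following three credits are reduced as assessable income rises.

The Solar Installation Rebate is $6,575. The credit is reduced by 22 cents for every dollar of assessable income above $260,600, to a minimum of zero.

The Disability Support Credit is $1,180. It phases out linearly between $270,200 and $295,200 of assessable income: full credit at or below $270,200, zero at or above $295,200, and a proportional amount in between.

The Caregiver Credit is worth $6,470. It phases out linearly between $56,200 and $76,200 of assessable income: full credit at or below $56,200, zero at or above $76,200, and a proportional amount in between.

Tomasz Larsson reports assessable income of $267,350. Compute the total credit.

Solar Installation Rebate: 22% of the $6,750 excess over $260,600 is $1,485; credit = $6,575 − $1,485 = $5,090.
Disability Support Credit: $267,350 is at or below the $270,200 threshold, so the full $1,180 applies.
Caregiver Credit: $267,350 is at or above $76,200, so the credit is $0.
Total: $5,090 + $1,180 + $0 = $6,270.

$6,270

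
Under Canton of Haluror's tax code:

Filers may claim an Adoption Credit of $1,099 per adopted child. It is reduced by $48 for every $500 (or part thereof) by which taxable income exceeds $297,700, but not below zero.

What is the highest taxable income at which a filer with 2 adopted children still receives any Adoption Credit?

Full credit = 2 × $1,099 = $2,198.
After 45 increments the reduction is 45 × $48 = $2,160, leaving $38; one more increment wipes it out. Increment 45 ends at excess 45 × $500 = $22,500, so the highest qualifying income is $297,700 + $22,500 = $320,200.

$320,200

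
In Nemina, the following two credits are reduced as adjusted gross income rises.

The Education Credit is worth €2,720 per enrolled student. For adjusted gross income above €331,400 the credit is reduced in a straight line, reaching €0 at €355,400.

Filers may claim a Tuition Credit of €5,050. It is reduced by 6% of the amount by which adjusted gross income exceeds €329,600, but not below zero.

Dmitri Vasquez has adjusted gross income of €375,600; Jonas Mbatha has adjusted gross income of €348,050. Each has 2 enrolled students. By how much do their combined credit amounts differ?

€3,319

Dmitri (€375,600): Education Credit: base = 2 × €2,720 = €5,440. €375,600 is at or above €355,400, so the credit is €0. Tuition Credit: 6% of the €46,000 excess over €329,600 is €2,760; credit = €5,050 − €2,760 = €2,290. total €0 + €2,290 = €2,290
Jonas (€348,050): Education Credit: base = 2 × €2,720 = €5,440. €348,050 is €16,650 into a €24,000 phase-out range, leaving 7,350/24,000 of the credit: €5,440 × 7,350/24,000 = €1,666. Tuition Credit: 6% of the €18,450 excess over €329,600 is €1,107; credit = €5,050 − €1,107 = €3,943. total €1,666 + €3,943 = €5,609
Difference: |€2,290 − €5,609| = €3,319.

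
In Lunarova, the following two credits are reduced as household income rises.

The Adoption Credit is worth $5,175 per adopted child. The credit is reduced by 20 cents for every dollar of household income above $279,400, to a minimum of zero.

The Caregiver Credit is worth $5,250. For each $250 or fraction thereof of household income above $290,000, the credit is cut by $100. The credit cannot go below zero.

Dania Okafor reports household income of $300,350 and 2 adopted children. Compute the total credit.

$7,210

Adoption Credit: base = 2 × $5,175 = $10,350. 20% of the $20,950 excess over $279,400 is $4,190; credit = $10,350 − $4,190 = $6,160.
Caregiver Credit: income exceeds $290,000 by $10,350, which is 42 full-or-partial $250 increments; reduction = 42 × $100 = $4,200, leaving $1,050.
Total: $6,160 + $1,050 = $7,210.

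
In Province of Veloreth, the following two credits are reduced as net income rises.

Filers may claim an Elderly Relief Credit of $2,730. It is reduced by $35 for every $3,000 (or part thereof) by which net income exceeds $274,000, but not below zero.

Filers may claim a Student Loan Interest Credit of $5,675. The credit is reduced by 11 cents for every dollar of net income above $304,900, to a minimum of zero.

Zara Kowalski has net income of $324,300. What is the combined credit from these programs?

$5,676

Elderly Relief Credit: income exceeds $274,000 by $50,300, which is 17 full-or-partial $3,000 increments; reduction = 17 × $35 = $595, leaving $2,135.
Student Loan Interest Credit: 11% of the $19,400 excess over $304,900 is $2,134; credit = $5,675 − $2,134 = $3,541.
Total: $2,135 + $3,541 = $5,676.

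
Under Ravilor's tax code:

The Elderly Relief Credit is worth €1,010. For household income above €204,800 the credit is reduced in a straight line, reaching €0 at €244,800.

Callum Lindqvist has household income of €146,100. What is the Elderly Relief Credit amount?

Elderly Relief Credit: €146,100 is at or below the €204,800 threshold, so the full €1,010 applies.

€1,010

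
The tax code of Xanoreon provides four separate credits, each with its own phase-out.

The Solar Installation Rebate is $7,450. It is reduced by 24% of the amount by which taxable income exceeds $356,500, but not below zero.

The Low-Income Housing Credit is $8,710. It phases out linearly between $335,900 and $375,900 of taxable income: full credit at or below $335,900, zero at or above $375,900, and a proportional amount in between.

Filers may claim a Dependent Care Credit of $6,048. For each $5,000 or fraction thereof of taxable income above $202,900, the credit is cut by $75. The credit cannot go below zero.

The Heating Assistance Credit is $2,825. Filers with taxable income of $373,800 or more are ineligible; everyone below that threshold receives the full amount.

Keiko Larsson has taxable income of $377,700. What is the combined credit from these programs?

Solar Installation Rebate: 24% of the $21,200 excess over $356,500 is $5,088; credit = $7,450 − $5,088 = $2,362.
Low-Income Housing Credit: $377,700 is at or above $375,900, so the credit is $0.
Dependent Care Credit: income exceeds $202,900 by $174,800, which is 35 full-or-partial $5,000 increments; reduction = 35 × $75 = $2,625, leaving $3,423.
Heating Assistance Credit: $377,700 meets or exceeds the $373,800 cutoff, so the credit is $0.
Total: $2,362 + $0 + $3,423 + $0 = $5,785.

$5,785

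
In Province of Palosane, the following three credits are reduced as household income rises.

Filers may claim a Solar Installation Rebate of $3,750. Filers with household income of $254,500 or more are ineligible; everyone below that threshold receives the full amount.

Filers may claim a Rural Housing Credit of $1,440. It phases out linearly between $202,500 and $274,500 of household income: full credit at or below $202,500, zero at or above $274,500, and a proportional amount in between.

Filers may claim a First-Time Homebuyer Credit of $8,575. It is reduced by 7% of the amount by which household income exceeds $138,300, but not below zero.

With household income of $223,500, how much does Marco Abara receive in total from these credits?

Solar Installation Rebate: $223,500 is below the $254,500 cutoff, so the full $3,750 applies.
Rural Housing Credit: $223,500 is $21,000 into a $72,000 phase-out range, leaving 51,000/72,000 of the credit: $1,440 × 51,000/72,000 = $1,020.
First-Time Homebuyer Credit: 7% of the $85,200 excess over $138,300 is $5,964; credit = $8,575 − $5,964 = $2,611.
Total: $3,750 + $1,020 + $2,611 = $7,381.

$7,381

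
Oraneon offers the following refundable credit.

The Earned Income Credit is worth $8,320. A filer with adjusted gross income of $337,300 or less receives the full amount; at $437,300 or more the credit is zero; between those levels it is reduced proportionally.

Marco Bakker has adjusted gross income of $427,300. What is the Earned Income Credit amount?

$832

Earned Income Credit: $427,300 is $90,000 into a $100,000 phase-out range, leaving 10,000/100,000 of the credit: $8,320 × 10,000/100,000 = $832.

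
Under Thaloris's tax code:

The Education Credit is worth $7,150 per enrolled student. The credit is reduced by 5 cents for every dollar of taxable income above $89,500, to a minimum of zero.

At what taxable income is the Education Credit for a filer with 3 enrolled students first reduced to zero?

$518,500

Full credit = 3 × $7,150 = $21,450.
The credit falls by 5% of each dollar above $89,500, so it reaches zero when the excess is $21,450 / 5% = $429,000: income = $89,500 + $429,000 = $518,500.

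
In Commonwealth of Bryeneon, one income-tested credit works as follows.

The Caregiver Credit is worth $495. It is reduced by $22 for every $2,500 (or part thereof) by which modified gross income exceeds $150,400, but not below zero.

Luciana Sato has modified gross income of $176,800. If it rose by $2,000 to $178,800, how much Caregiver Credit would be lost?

At $176,800 — income exceeds $150,400 by $26,400, which is 11 full-or-partial $2,500 increments; reduction = 11 × $22 = $242, leaving $253.
At $178,800 — income exceeds $150,400 by $28,400, which is 12 full-or-partial $2,500 increments; reduction = 12 × $22 = $264, leaving $231.
Lost: $253 − $231 = $22.

$22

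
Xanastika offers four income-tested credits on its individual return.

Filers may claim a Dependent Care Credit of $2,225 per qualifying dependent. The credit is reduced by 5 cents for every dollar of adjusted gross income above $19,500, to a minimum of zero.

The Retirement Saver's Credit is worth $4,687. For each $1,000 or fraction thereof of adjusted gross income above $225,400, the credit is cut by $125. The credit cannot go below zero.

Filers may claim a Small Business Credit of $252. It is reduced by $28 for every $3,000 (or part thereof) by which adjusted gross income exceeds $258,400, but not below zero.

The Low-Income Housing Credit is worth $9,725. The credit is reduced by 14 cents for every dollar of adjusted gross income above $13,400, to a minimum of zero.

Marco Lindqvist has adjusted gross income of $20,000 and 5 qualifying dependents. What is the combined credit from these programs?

$24,840

Dependent Care Credit: base = 5 × $2,225 = $11,125. 5% of the $500 excess over $19,500 is $25; credit = $11,125 − $25 = $11,100.
Retirement Saver's Credit: $20,000 is at or below the $225,400 threshold, so the full $4,687 applies.
Small Business Credit: $20,000 is at or below the $258,400 threshold, so the full $252 applies.
Low-Income Housing Credit: 14% of the $6,600 excess over $13,400 is $924; credit = $9,725 − $924 = $8,801.
Total: $11,100 + $4,687 + $252 + $8,801 = $24,840.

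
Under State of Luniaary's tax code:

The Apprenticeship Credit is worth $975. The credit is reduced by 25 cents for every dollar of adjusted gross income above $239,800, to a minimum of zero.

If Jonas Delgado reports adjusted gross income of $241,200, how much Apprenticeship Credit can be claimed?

Apprenticeship Credit: 25% of the $1,400 excess over $239,800 is $350; credit = $975 − $350 = $625.

$625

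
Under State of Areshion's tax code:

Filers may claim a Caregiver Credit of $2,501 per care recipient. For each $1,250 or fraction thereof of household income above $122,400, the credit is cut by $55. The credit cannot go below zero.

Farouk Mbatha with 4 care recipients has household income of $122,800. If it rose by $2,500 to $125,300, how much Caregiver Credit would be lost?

At $122,800 — base = 4 × $2,501 = $10,004. income exceeds $122,400 by $400, which is 1 full-or-partial $1,250 increment; reduction = 1 × $55 = $55, leaving $9,949.
At $125,300 — base = 4 × $2,501 = $10,004. income exceeds $122,400 by $2,900, which is 3 full-or-partial $1,250 increments; reduction = 3 × $55 = $165, leaving $9,839.
Lost: $9,949 − $9,839 = $110.

$110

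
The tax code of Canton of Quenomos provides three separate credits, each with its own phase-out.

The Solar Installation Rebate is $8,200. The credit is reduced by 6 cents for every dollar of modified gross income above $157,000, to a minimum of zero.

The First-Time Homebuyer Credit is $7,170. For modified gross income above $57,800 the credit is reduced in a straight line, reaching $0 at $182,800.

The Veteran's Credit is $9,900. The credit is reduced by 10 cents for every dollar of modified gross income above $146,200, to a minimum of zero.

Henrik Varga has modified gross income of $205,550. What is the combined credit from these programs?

Solar Installation Rebate: 6% of the $48,550 excess over $157,000 is $2,913; credit = $8,200 − $2,913 = $5,287.
First-Time Homebuyer Credit: $205,550 is at or above $182,800, so the credit is $0.
Veteran's Credit: 10% of the $59,350 excess over $146,200 is $5,935; credit = $9,900 − $5,935 = $3,965.
Total: $5,287 + $0 + $3,965 = $9,252.

$9,252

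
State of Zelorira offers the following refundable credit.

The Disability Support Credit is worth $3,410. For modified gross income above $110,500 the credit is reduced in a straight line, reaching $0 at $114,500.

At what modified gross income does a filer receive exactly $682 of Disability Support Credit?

$113,700

$682 is 682/3,410 of the full $3,410, so 2,728/3,410 of the $4,000 range has been used: income = $110,500 + $4,000 × 2,728/3,410 = $113,700.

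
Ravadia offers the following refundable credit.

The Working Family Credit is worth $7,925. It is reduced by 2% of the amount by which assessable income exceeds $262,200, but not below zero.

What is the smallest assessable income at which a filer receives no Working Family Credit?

$658,450

The credit falls by 2% of each dollar above $262,200, so it reaches zero when the excess is $7,925 / 2% = $396,250: income = $262,200 + $396,250 = $658,450.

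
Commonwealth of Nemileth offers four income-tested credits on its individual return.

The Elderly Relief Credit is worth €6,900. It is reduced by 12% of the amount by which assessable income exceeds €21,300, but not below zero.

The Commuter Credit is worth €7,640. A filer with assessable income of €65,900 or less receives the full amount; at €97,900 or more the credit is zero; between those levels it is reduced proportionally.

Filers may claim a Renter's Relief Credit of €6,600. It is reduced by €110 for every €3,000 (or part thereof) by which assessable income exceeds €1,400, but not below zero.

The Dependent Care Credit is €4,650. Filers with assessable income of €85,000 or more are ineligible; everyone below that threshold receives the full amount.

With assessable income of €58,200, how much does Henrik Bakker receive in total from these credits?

Elderly Relief Credit: 12% of the €36,900 excess over €21,300 is €4,428; credit = €6,900 − €4,428 = €2,472.
Commuter Credit: €58,200 is at or below the €65,900 threshold, so the full €7,640 applies.
Renter's Relief Credit: income exceeds €1,400 by €56,800, which is 19 full-or-partial €3,000 increments; reduction = 19 × €110 = €2,090, leaving €4,510.
Dependent Care Credit: €58,200 is below the €85,000 cutoff, so the full €4,650 applies.
Total: €2,472 + €7,640 + €4,510 + €4,650 = €19,272.

€19,272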